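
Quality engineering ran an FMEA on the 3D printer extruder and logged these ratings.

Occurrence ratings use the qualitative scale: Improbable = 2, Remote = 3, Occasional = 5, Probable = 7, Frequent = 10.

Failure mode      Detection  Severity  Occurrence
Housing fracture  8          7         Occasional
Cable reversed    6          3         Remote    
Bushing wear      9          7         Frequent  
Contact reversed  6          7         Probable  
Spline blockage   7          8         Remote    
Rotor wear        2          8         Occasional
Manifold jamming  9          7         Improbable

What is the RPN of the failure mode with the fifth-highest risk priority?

126

RPN = Severity × Occurrence × Detection:
  Housing fracture: 7 × 5 × 8 = 280
  Cable reversed: 3 × 3 × 6 = 54
  Bushing wear: 7 × 10 × 9 = 630
  Contact reversed: 7 × 7 × 6 = 294
  Spline blockage: 8 × 3 × 7 = 168
  Rotor wear: 8 × 5 × 2 = 80
  Manifold jamming: 7 × 2 × 9 = 126
Sorted descending: 630, 294, 280, 168, 126, 80, 54.
The fifth-highest RPN is 126 (Manifold jamming).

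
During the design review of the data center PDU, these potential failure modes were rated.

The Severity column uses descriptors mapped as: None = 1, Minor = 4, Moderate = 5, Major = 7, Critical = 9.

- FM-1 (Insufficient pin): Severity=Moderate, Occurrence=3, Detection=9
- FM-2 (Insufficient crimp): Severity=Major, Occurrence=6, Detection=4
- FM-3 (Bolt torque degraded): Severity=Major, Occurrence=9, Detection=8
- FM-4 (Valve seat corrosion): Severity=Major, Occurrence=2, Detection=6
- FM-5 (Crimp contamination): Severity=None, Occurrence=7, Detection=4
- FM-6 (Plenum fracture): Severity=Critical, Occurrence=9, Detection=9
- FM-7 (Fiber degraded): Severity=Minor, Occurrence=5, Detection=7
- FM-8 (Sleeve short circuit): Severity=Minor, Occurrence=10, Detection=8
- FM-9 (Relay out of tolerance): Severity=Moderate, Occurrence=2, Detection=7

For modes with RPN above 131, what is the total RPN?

RPN = Severity × Occurrence × Detection:
  FM-1: 5 × 3 × 9 = 135
  FM-2: 7 × 6 × 4 = 168
  FM-3: 7 × 9 × 8 = 504
  FM-4: 7 × 2 × 6 = 84
  FM-5: 1 × 7 × 4 = 28
  FM-6: 9 × 9 × 9 = 729
  FM-7: 4 × 5 × 7 = 140
  FM-8: 4 × 10 × 8 = 320
  FM-9: 5 × 2 × 7 = 70
RPN > 131: FM-1 (135), FM-2 (168), FM-3 (504), FM-6 (729), FM-7 (140), FM-8 (320).
Sum: 135 + 168 + 504 + 729 + 140 + 320 = 1996.

1996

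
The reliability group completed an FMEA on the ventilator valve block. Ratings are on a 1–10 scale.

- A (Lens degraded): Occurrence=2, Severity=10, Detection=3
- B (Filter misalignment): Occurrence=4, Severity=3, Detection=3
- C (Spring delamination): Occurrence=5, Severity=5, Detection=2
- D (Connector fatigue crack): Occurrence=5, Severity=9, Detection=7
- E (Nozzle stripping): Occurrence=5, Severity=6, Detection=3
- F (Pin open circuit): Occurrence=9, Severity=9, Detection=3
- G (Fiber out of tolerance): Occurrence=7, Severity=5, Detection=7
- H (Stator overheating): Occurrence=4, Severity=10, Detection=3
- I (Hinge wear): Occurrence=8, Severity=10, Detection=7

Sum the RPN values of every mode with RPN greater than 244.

RPN = Severity × Occurrence × Detection:
  A: 10 × 2 × 3 = 60
  B: 3 × 4 × 3 = 36
  C: 5 × 5 × 2 = 50
  D: 9 × 5 × 7 = 315
  E: 6 × 5 × 3 = 90
  F: 9 × 9 × 3 = 243
  G: 5 × 7 × 7 = 245
  H: 10 × 4 × 3 = 120
  I: 10 × 8 × 7 = 560
RPN > 244: D (315), G (245), I (560).
Sum: 315 + 245 + 560 = 1120.

1120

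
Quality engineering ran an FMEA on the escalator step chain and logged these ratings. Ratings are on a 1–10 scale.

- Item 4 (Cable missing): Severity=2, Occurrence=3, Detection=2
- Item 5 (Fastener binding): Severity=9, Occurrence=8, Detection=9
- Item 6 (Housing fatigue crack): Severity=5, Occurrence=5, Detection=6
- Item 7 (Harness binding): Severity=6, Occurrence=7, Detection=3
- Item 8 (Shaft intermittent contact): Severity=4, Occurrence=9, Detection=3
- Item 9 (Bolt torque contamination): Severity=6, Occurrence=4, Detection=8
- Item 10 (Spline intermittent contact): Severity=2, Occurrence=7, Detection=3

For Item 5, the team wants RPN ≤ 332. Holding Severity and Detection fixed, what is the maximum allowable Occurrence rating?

4

Item 5: S=9, O=8, D=9 → current RPN = 648.
Fixed product = 81. Need 81 × O ≤ 332, so O ≤ 332/81 = 4.10.
Maximum integer Occurrence rating = 4 (gives RPN 324; O=5 would give 405 > 332).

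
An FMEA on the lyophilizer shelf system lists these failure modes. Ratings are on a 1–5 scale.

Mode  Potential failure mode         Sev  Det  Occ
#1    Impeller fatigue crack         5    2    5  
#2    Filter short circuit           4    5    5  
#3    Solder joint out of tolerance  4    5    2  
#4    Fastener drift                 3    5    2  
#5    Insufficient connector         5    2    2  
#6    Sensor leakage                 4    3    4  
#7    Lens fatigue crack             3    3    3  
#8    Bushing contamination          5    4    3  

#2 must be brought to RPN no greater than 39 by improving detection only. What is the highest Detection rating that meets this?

#2: S=4, O=5, D=5 → current RPN = 100.
Fixed product = 20. Need 20 × D ≤ 39, so D ≤ 39/20 = 1.95.
Maximum integer Detection rating = 1 (gives RPN 20; D=2 would give 40 > 39).

1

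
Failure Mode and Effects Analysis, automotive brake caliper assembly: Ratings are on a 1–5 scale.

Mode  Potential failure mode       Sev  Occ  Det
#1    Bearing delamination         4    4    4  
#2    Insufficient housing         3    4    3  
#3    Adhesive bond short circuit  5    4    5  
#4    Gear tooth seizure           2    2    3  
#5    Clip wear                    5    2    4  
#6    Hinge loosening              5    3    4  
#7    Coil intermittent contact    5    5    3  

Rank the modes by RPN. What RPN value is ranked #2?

RPN = Severity × Occurrence × Detection:
  #1: 4 × 4 × 4 = 64
  #2: 3 × 4 × 3 = 36
  #3: 5 × 4 × 5 = 100
  #4: 2 × 2 × 3 = 12
  #5: 5 × 2 × 4 = 40
  #6: 5 × 3 × 4 = 60
  #7: 5 × 5 × 3 = 75
Sorted descending: 100, 75, 64, 60, 40, 36, 12.
The second-highest RPN is 75 (#7).

75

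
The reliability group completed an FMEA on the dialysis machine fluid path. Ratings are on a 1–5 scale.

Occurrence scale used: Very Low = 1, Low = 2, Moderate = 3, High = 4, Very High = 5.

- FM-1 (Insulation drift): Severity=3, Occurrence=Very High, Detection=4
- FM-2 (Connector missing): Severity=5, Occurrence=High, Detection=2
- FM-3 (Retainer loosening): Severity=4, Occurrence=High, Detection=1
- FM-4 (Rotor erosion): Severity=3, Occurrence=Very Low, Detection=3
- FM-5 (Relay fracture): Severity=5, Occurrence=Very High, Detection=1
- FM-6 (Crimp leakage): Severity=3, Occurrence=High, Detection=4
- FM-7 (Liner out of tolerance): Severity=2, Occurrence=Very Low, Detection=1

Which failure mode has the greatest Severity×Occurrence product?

FM-5

Criticality = Severity × Occurrence:
  FM-1: 3 × 5 = 15
  FM-2: 5 × 4 = 20
  FM-3: 4 × 4 = 16
  FM-4: 3 × 1 = 3
  FM-5: 5 × 5 = 25
  FM-6: 3 × 4 = 12
  FM-7: 2 × 1 = 2
Highest criticality is 25 → FM-5.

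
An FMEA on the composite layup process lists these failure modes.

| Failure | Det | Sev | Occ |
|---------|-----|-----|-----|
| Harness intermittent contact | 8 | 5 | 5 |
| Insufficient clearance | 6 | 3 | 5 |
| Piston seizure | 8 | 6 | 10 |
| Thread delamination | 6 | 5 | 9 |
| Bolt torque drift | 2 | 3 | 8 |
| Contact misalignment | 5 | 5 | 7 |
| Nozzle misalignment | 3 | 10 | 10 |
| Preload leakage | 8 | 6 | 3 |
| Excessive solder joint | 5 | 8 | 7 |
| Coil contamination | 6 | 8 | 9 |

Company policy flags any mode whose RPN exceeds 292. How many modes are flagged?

RPN = Severity × Occurrence × Detection:
  Harness intermittent contact: 5 × 5 × 8 = 200
  Insufficient clearance: 3 × 5 × 6 = 90
  Piston seizure: 6 × 10 × 8 = 480
  Thread delamination: 5 × 9 × 6 = 270
  Bolt torque drift: 3 × 8 × 2 = 48
  Contact misalignment: 5 × 7 × 5 = 175
  Nozzle misalignment: 10 × 10 × 3 = 300
  Preload leakage: 6 × 3 × 8 = 144
  Excessive solder joint: 8 × 7 × 5 = 280
  Coil contamination: 8 × 9 × 6 = 432
Modes with RPN > 292: Piston seizure (480), Nozzle misalignment (300), Coil contamination (432) → 3.

3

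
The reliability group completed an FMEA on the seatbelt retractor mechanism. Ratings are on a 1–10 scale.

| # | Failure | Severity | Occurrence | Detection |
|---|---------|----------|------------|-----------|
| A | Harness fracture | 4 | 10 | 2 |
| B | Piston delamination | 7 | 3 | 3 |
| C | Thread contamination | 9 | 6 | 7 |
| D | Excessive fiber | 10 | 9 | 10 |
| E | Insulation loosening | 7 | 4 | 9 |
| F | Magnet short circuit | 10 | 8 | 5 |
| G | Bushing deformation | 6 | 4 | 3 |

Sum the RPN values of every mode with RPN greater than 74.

RPN = Severity × Occurrence × Detection:
  A: 4 × 10 × 2 = 80
  B: 7 × 3 × 3 = 63
  C: 9 × 6 × 7 = 378
  D: 10 × 9 × 10 = 900
  E: 7 × 4 × 9 = 252
  F: 10 × 8 × 5 = 400
  G: 6 × 4 × 3 = 72
RPN > 74: A (80), C (378), D (900), E (252), F (400).
Sum: 80 + 378 + 900 + 252 + 400 = 2010.

2010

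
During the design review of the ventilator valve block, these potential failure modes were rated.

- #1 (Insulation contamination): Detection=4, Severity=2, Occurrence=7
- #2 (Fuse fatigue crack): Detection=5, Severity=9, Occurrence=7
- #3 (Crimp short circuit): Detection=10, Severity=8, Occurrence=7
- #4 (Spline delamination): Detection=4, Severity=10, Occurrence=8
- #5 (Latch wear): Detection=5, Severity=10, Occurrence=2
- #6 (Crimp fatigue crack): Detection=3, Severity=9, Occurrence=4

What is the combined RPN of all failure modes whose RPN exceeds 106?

1303

RPN = Severity × Occurrence × Detection:
  #1: 2 × 7 × 4 = 56
  #2: 9 × 7 × 5 = 315
  #3: 8 × 7 × 10 = 560
  #4: 10 × 8 × 4 = 320
  #5: 10 × 2 × 5 = 100
  #6: 9 × 4 × 3 = 108
RPN > 106: #2 (315), #3 (560), #4 (320), #6 (108).
Sum: 315 + 560 + 320 + 108 = 1303.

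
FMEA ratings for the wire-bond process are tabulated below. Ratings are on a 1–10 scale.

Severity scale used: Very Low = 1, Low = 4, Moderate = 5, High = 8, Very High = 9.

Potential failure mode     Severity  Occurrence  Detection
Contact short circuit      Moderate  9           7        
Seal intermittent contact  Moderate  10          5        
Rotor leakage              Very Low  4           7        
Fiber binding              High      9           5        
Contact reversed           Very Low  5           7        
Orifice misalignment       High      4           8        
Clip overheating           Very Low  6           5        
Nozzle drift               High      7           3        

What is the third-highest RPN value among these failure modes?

256

RPN = Severity × Occurrence × Detection:
  Contact short circuit: 5 × 9 × 7 = 315
  Seal intermittent contact: 5 × 10 × 5 = 250
  Rotor leakage: 1 × 4 × 7 = 28
  Fiber binding: 8 × 9 × 5 = 360
  Contact reversed: 1 × 5 × 7 = 35
  Orifice misalignment: 8 × 4 × 8 = 256
  Clip overheating: 1 × 6 × 5 = 30
  Nozzle drift: 8 × 7 × 3 = 168
Sorted descending: 360, 315, 256, 250, 168, 35, 30, 28.
The third-highest RPN is 256 (Orifice misalignment).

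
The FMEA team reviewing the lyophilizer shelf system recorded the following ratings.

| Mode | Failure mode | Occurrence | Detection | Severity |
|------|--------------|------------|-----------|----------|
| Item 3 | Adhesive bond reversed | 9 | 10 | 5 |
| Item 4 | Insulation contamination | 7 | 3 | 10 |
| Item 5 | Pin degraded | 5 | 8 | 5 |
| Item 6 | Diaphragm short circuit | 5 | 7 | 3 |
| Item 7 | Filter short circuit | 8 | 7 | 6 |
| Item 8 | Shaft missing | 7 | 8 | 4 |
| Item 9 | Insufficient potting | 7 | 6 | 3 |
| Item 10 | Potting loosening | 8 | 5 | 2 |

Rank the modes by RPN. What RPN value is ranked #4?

RPN = Severity × Occurrence × Detection:
  Item 3: 5 × 9 × 10 = 450
  Item 4: 10 × 7 × 3 = 210
  Item 5: 5 × 5 × 8 = 200
  Item 6: 3 × 5 × 7 = 105
  Item 7: 6 × 8 × 7 = 336
  Item 8: 4 × 7 × 8 = 224
  Item 9: 3 × 7 × 6 = 126
  Item 10: 2 × 8 × 5 = 80
Sorted descending: 450, 336, 224, 210, 200, 126, 105, 80.
The fourth-highest RPN is 210 (Item 4).

210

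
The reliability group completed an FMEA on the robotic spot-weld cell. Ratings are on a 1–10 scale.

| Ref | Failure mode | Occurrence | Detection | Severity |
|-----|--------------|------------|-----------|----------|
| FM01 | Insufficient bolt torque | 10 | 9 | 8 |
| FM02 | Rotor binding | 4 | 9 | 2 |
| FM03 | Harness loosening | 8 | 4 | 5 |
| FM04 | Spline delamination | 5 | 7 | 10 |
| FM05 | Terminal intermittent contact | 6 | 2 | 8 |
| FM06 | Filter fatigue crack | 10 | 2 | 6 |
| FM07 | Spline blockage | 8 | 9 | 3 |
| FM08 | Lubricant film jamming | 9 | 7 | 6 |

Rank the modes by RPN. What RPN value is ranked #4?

216

RPN = Severity × Occurrence × Detection:
  FM01: 8 × 10 × 9 = 720
  FM02: 2 × 4 × 9 = 72
  FM03: 5 × 8 × 4 = 160
  FM04: 10 × 5 × 7 = 350
  FM05: 8 × 6 × 2 = 96
  FM06: 6 × 10 × 2 = 120
  FM07: 3 × 8 × 9 = 216
  FM08: 6 × 9 × 7 = 378
Sorted descending: 720, 378, 350, 216, 160, 120, 96, 72.
The fourth-highest RPN is 216 (FM07).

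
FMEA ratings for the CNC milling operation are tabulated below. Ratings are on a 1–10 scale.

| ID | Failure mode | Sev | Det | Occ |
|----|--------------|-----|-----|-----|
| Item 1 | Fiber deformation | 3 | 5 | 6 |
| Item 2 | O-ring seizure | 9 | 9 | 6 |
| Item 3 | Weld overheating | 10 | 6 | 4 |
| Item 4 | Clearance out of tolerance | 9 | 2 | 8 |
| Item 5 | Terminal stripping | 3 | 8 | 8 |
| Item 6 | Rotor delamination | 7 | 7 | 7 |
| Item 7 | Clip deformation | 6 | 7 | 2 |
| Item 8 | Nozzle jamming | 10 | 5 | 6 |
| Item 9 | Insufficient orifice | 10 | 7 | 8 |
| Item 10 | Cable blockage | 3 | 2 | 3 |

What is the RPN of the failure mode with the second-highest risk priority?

RPN = Severity × Occurrence × Detection:
  Item 1: 3 × 6 × 5 = 90
  Item 2: 9 × 6 × 9 = 486
  Item 3: 10 × 4 × 6 = 240
  Item 4: 9 × 8 × 2 = 144
  Item 5: 3 × 8 × 8 = 192
  Item 6: 7 × 7 × 7 = 343
  Item 7: 6 × 2 × 7 = 84
  Item 8: 10 × 6 × 5 = 300
  Item 9: 10 × 8 × 7 = 560
  Item 10: 3 × 3 × 2 = 18
Sorted descending: 560, 486, 343, 300, 240, 192, 144, 90, 84, 18.
The second-highest RPN is 486 (Item 2).

486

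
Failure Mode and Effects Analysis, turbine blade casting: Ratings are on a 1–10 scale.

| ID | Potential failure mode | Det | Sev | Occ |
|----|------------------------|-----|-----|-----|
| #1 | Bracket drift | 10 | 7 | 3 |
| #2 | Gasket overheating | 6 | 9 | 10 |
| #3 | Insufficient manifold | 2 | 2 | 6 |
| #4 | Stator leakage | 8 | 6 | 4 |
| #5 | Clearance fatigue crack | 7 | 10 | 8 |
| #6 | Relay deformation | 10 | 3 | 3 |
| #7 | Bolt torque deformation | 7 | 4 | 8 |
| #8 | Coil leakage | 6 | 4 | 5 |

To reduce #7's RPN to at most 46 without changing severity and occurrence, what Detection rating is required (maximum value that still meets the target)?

1

#7: S=4, O=8, D=7 → current RPN = 224.
Fixed product = 32. Need 32 × D ≤ 46, so D ≤ 46/32 = 1.44.
Maximum integer Detection rating = 1 (gives RPN 32; D=2 would give 64 > 46).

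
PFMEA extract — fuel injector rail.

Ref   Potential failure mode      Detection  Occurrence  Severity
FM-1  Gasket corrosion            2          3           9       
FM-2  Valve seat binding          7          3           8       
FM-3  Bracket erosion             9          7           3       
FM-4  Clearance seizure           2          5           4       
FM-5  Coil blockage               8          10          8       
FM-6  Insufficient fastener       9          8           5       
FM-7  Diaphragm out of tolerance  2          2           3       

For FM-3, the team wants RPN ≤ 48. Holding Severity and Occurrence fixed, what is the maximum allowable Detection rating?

2

FM-3: S=3, O=7, D=9 → current RPN = 189.
Fixed product = 21. Need 21 × D ≤ 48, so D ≤ 48/21 = 2.29.
Maximum integer Detection rating = 2 (gives RPN 42; D=3 would give 63 > 48).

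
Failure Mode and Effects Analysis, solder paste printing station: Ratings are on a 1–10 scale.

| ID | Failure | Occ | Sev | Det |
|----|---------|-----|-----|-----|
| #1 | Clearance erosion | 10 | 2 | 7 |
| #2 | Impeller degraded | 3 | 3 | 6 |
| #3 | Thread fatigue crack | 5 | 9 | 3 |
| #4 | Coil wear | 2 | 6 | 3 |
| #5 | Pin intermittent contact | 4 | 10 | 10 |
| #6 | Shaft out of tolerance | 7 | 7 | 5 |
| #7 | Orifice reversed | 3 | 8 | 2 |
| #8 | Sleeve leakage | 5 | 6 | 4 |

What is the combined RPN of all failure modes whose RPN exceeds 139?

RPN = Severity × Occurrence × Detection:
  #1: 2 × 10 × 7 = 140
  #2: 3 × 3 × 6 = 54
  #3: 9 × 5 × 3 = 135
  #4: 6 × 2 × 3 = 36
  #5: 10 × 4 × 10 = 400
  #6: 7 × 7 × 5 = 245
  #7: 8 × 3 × 2 = 48
  #8: 6 × 5 × 4 = 120
RPN > 139: #1 (140), #5 (400), #6 (245).
Sum: 140 + 400 + 245 = 785.

785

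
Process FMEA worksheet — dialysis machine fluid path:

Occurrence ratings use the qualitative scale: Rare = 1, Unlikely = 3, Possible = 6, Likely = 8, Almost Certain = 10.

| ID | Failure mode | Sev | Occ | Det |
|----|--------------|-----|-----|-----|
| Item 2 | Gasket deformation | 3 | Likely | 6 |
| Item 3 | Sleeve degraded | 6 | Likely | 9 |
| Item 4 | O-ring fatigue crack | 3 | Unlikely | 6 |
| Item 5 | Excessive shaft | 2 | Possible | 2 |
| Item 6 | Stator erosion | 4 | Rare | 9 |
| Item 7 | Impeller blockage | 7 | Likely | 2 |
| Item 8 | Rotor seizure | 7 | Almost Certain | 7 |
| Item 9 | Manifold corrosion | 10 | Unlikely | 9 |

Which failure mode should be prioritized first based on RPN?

Item 8

RPN = Severity × Occurrence × Detection:
  Item 2: 3 × 8 × 6 = 144
  Item 3: 6 × 8 × 9 = 432
  Item 4: 3 × 3 × 6 = 54
  Item 5: 2 × 6 × 2 = 24
  Item 6: 4 × 1 × 9 = 36
  Item 7: 7 × 8 × 2 = 112
  Item 8: 7 × 10 × 7 = 490
  Item 9: 10 × 3 × 9 = 270
Highest RPN is 490 → Item 8.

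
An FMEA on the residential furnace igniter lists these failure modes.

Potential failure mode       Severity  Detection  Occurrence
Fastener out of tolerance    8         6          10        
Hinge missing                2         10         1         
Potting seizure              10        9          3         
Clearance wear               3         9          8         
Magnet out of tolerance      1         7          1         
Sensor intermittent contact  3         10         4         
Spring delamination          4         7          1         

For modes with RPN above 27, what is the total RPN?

1114

RPN = Severity × Occurrence × Detection:
  Fastener out of tolerance: 8 × 10 × 6 = 480
  Hinge missing: 2 × 1 × 10 = 20
  Potting seizure: 10 × 3 × 9 = 270
  Clearance wear: 3 × 8 × 9 = 216
  Magnet out of tolerance: 1 × 1 × 7 = 7
  Sensor intermittent contact: 3 × 4 × 10 = 120
  Spring delamination: 4 × 1 × 7 = 28
RPN > 27: Fastener out of tolerance (480), Potting seizure (270), Clearance wear (216), Sensor intermittent contact (120), Spring delamination (28).
Sum: 480 + 270 + 216 + 120 + 28 = 1114.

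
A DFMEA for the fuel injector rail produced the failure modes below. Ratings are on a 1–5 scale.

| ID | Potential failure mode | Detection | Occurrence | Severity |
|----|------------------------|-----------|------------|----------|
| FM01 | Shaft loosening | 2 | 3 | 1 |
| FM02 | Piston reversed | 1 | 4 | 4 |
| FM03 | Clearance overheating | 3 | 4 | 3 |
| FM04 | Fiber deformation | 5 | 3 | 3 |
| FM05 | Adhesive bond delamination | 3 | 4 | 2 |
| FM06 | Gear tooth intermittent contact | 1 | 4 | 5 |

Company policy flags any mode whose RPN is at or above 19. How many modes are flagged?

RPN = Severity × Occurrence × Detection:
  FM01: 1 × 3 × 2 = 6
  FM02: 4 × 4 × 1 = 16
  FM03: 3 × 4 × 3 = 36
  FM04: 3 × 3 × 5 = 45
  FM05: 2 × 4 × 3 = 24
  FM06: 5 × 4 × 1 = 20
Modes with RPN ≥ 19: FM03 (36), FM04 (45), FM05 (24), FM06 (20) → 4.

4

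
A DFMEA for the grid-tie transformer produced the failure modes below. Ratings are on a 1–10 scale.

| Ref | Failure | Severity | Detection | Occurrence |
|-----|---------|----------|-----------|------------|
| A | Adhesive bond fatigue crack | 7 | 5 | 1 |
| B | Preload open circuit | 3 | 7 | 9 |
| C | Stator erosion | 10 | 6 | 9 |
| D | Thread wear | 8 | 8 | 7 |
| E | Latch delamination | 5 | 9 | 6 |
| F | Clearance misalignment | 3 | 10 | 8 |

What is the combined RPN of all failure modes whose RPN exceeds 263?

1258

RPN = Severity × Occurrence × Detection:
  A: 7 × 1 × 5 = 35
  B: 3 × 9 × 7 = 189
  C: 10 × 9 × 6 = 540
  D: 8 × 7 × 8 = 448
  E: 5 × 6 × 9 = 270
  F: 3 × 8 × 10 = 240
RPN > 263: C (540), D (448), E (270).
Sum: 540 + 448 + 270 = 1258.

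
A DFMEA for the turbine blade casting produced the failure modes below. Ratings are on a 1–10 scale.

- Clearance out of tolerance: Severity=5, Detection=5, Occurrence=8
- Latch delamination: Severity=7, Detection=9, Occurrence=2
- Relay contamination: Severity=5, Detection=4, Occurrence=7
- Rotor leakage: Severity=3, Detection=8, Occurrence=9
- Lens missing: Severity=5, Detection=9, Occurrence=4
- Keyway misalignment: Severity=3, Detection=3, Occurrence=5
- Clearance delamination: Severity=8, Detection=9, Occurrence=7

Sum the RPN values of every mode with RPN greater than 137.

1240

RPN = Severity × Occurrence × Detection:
  Clearance out of tolerance: 5 × 8 × 5 = 200
  Latch delamination: 7 × 2 × 9 = 126
  Relay contamination: 5 × 7 × 4 = 140
  Rotor leakage: 3 × 9 × 8 = 216
  Lens missing: 5 × 4 × 9 = 180
  Keyway misalignment: 3 × 5 × 3 = 45
  Clearance delamination: 8 × 7 × 9 = 504
RPN > 137: Clearance out of tolerance (200), Relay contamination (140), Rotor leakage (216), Lens missing (180), Clearance delamination (504).
Sum: 200 + 140 + 216 + 180 + 504 = 1240.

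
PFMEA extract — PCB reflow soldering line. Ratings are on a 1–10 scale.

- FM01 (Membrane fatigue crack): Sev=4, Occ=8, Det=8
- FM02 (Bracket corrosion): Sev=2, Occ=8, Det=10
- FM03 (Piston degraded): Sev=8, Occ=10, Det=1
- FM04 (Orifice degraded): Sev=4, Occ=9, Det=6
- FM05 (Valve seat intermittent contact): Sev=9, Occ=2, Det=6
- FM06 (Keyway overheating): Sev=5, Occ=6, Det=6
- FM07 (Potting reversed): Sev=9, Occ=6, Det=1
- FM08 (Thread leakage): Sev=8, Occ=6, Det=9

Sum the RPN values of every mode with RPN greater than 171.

RPN = Severity × Occurrence × Detection:
  FM01: 4 × 8 × 8 = 256
  FM02: 2 × 8 × 10 = 160
  FM03: 8 × 10 × 1 = 80
  FM04: 4 × 9 × 6 = 216
  FM05: 9 × 2 × 6 = 108
  FM06: 5 × 6 × 6 = 180
  FM07: 9 × 6 × 1 = 54
  FM08: 8 × 6 × 9 = 432
RPN > 171: FM01 (256), FM04 (216), FM06 (180), FM08 (432).
Sum: 256 + 216 + 180 + 432 = 1084.

1084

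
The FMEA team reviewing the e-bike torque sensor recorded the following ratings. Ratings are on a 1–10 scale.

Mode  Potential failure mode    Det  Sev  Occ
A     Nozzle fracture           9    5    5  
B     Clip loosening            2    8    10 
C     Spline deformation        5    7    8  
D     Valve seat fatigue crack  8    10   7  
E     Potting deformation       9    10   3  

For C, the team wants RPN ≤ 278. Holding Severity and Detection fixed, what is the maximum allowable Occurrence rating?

C: S=7, O=8, D=5 → current RPN = 280.
Fixed product = 35. Need 35 × O ≤ 278, so O ≤ 278/35 = 7.94.
Maximum integer Occurrence rating = 7 (gives RPN 245; O=8 would give 280 > 278).

7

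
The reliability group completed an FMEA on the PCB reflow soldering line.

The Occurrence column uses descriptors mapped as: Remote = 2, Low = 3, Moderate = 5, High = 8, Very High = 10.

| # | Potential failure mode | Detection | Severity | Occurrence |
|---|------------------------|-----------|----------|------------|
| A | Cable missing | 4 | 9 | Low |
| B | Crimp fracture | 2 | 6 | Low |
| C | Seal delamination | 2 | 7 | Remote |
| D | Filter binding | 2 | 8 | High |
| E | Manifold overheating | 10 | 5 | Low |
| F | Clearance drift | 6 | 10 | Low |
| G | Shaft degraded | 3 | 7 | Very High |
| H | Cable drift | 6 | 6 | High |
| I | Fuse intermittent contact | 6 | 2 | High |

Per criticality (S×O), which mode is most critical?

G

Criticality = Severity × Occurrence:
  A: 9 × 3 = 27
  B: 6 × 3 = 18
  C: 7 × 2 = 14
  D: 8 × 8 = 64
  E: 5 × 3 = 15
  F: 10 × 3 = 30
  G: 7 × 10 = 70
  H: 6 × 8 = 48
  I: 2 × 8 = 16
Highest criticality is 70 → G.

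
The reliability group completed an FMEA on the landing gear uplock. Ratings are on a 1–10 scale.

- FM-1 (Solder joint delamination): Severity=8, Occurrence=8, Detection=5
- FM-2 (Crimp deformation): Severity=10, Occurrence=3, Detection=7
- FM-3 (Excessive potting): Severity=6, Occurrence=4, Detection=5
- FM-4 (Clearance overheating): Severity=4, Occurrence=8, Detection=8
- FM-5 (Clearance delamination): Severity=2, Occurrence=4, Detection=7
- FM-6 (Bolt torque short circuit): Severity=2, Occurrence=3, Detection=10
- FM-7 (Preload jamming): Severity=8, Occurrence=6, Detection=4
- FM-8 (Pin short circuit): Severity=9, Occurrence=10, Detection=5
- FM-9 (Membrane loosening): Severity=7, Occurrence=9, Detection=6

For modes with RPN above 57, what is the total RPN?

1986

RPN = Severity × Occurrence × Detection:
  FM-1: 8 × 8 × 5 = 320
  FM-2: 10 × 3 × 7 = 210
  FM-3: 6 × 4 × 5 = 120
  FM-4: 4 × 8 × 8 = 256
  FM-5: 2 × 4 × 7 = 56
  FM-6: 2 × 3 × 10 = 60
  FM-7: 8 × 6 × 4 = 192
  FM-8: 9 × 10 × 5 = 450
  FM-9: 7 × 9 × 6 = 378
RPN > 57: FM-1 (320), FM-2 (210), FM-3 (120), FM-4 (256), FM-6 (60), FM-7 (192), FM-8 (450), FM-9 (378).
Sum: 320 + 210 + 120 + 256 + 60 + 192 + 450 + 378 = 1986.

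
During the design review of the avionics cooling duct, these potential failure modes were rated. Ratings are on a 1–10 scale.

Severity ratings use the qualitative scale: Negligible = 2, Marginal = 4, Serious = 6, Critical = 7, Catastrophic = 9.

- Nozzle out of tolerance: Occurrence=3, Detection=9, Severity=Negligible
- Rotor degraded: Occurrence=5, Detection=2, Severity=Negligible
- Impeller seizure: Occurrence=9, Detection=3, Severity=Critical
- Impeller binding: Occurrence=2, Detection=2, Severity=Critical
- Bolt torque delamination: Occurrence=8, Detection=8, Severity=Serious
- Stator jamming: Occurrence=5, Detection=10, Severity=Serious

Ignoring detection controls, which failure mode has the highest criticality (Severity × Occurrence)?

Impeller seizure

Criticality = Severity × Occurrence:
  Nozzle out of tolerance: 2 × 3 = 6
  Rotor degraded: 2 × 5 = 10
  Impeller seizure: 7 × 9 = 63
  Impeller binding: 7 × 2 = 14
  Bolt torque delamination: 6 × 8 = 48
  Stator jamming: 6 × 5 = 30
Highest criticality is 63 → Impeller seizure.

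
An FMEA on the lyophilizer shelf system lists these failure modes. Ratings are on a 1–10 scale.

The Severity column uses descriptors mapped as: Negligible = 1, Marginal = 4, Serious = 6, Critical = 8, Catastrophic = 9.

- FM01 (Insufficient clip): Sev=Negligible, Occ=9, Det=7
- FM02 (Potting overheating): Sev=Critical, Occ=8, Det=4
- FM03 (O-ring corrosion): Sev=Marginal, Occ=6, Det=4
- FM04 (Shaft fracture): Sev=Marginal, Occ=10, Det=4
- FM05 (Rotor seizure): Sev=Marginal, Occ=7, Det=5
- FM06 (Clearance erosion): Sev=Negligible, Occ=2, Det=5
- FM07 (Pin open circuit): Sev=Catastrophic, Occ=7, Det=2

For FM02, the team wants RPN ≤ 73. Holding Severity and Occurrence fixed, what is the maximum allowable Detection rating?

FM02: S=8, O=8, D=4 → current RPN = 256.
Fixed product = 64. Need 64 × D ≤ 73, so D ≤ 73/64 = 1.14.
Maximum integer Detection rating = 1 (gives RPN 64; D=2 would give 128 > 73).

1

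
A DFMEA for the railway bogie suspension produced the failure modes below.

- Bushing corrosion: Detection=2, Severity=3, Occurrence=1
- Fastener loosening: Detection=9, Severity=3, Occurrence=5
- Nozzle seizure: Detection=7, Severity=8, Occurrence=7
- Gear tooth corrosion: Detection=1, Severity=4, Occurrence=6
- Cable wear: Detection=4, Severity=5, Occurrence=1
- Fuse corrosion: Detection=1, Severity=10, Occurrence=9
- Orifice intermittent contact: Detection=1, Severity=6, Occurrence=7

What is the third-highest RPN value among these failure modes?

90

RPN = Severity × Occurrence × Detection:
  Bushing corrosion: 3 × 1 × 2 = 6
  Fastener loosening: 3 × 5 × 9 = 135
  Nozzle seizure: 8 × 7 × 7 = 392
  Gear tooth corrosion: 4 × 6 × 1 = 24
  Cable wear: 5 × 1 × 4 = 20
  Fuse corrosion: 10 × 9 × 1 = 90
  Orifice intermittent contact: 6 × 7 × 1 = 42
Sorted descending: 392, 135, 90, 42, 24, 20, 6.
The third-highest RPN is 90 (Fuse corrosion).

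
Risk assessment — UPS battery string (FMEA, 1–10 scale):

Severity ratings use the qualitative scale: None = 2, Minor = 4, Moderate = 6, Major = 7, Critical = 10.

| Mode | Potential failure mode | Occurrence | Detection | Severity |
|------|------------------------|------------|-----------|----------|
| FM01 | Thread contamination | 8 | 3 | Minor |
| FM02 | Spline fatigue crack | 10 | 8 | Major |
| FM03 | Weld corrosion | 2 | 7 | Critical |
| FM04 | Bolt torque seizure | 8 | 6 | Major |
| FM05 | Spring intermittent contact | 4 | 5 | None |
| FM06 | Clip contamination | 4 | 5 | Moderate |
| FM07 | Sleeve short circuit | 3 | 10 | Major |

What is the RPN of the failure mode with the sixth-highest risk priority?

RPN = Severity × Occurrence × Detection:
  FM01: 4 × 8 × 3 = 96
  FM02: 7 × 10 × 8 = 560
  FM03: 10 × 2 × 7 = 140
  FM04: 7 × 8 × 6 = 336
  FM05: 2 × 4 × 5 = 40
  FM06: 6 × 4 × 5 = 120
  FM07: 7 × 3 × 10 = 210
Sorted descending: 560, 336, 210, 140, 120, 96, 40.
The sixth-highest RPN is 96 (FM01).

96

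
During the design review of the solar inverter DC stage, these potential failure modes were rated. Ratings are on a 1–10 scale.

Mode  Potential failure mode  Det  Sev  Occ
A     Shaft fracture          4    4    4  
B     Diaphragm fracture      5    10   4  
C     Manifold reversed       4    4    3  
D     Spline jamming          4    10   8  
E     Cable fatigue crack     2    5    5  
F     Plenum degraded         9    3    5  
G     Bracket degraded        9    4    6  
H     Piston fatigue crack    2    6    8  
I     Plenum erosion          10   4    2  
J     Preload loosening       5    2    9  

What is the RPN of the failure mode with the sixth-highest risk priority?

90

RPN = Severity × Occurrence × Detection:
  A: 4 × 4 × 4 = 64
  B: 10 × 4 × 5 = 200
  C: 4 × 3 × 4 = 48
  D: 10 × 8 × 4 = 320
  E: 5 × 5 × 2 = 50
  F: 3 × 5 × 9 = 135
  G: 4 × 6 × 9 = 216
  H: 6 × 8 × 2 = 96
  I: 4 × 2 × 10 = 80
  J: 2 × 9 × 5 = 90
Sorted descending: 320, 216, 200, 135, 96, 90, 80, 64, 50, 48.
The sixth-highest RPN is 90 (J).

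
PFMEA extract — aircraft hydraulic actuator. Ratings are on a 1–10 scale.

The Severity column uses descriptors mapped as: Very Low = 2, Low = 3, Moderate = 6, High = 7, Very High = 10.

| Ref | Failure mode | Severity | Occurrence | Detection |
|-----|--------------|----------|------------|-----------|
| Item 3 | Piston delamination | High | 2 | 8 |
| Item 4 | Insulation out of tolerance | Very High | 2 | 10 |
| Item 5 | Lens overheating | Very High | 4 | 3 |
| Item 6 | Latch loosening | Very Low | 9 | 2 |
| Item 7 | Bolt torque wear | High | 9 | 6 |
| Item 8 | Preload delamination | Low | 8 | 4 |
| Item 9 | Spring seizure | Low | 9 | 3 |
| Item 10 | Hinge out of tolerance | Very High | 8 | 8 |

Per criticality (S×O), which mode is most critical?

Criticality = Severity × Occurrence:
  Item 3: 7 × 2 = 14
  Item 4: 10 × 2 = 20
  Item 5: 10 × 4 = 40
  Item 6: 2 × 9 = 18
  Item 7: 7 × 9 = 63
  Item 8: 3 × 8 = 24
  Item 9: 3 × 9 = 27
  Item 10: 10 × 8 = 80
Highest criticality is 80 → Item 10.

Item 10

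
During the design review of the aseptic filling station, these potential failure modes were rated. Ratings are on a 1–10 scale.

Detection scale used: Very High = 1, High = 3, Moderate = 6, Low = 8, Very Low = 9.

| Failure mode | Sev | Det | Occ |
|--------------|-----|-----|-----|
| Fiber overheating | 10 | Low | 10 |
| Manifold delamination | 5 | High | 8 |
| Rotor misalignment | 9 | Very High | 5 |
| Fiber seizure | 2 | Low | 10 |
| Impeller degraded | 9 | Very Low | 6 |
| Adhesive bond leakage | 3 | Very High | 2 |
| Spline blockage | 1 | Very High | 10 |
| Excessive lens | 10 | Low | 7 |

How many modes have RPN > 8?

7

RPN = Severity × Occurrence × Detection:
  Fiber overheating: 10 × 10 × 8 = 800
  Manifold delamination: 5 × 8 × 3 = 120
  Rotor misalignment: 9 × 5 × 1 = 45
  Fiber seizure: 2 × 10 × 8 = 160
  Impeller degraded: 9 × 6 × 9 = 486
  Adhesive bond leakage: 3 × 2 × 1 = 6
  Spline blockage: 1 × 10 × 1 = 10
  Excessive lens: 10 × 7 × 8 = 560
Modes with RPN > 8: Fiber overheating (800), Manifold delamination (120), Rotor misalignment (45), Fiber seizure (160), Impeller degraded (486), Spline blockage (10), Excessive lens (560) → 7.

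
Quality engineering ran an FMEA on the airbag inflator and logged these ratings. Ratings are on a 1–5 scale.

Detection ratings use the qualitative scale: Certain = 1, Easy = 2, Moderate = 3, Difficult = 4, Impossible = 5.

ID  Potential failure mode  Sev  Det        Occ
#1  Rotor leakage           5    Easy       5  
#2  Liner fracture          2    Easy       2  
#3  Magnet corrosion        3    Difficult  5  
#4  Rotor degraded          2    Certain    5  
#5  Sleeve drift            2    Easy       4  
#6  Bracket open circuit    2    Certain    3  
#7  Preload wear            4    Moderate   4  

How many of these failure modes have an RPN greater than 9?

RPN = Severity × Occurrence × Detection:
  #1: 5 × 5 × 2 = 50
  #2: 2 × 2 × 2 = 8
  #3: 3 × 5 × 4 = 60
  #4: 2 × 5 × 1 = 10
  #5: 2 × 4 × 2 = 16
  #6: 2 × 3 × 1 = 6
  #7: 4 × 4 × 3 = 48
Modes with RPN > 9: #1 (50), #3 (60), #4 (10), #5 (16), #7 (48) → 5.

5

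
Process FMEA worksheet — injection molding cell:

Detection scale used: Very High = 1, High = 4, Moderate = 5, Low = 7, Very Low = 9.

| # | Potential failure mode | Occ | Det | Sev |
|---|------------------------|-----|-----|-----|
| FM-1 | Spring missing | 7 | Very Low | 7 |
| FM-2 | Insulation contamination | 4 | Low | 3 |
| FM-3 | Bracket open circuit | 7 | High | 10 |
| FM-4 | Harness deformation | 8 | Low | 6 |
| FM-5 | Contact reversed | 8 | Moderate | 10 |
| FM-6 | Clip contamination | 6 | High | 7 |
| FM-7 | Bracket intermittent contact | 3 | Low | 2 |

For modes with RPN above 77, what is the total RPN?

1709

RPN = Severity × Occurrence × Detection:
  FM-1: 7 × 7 × 9 = 441
  FM-2: 3 × 4 × 7 = 84
  FM-3: 10 × 7 × 4 = 280
  FM-4: 6 × 8 × 7 = 336
  FM-5: 10 × 8 × 5 = 400
  FM-6: 7 × 6 × 4 = 168
  FM-7: 2 × 3 × 7 = 42
RPN > 77: FM-1 (441), FM-2 (84), FM-3 (280), FM-4 (336), FM-5 (400), FM-6 (168).
Sum: 441 + 84 + 280 + 336 + 400 + 168 = 1709.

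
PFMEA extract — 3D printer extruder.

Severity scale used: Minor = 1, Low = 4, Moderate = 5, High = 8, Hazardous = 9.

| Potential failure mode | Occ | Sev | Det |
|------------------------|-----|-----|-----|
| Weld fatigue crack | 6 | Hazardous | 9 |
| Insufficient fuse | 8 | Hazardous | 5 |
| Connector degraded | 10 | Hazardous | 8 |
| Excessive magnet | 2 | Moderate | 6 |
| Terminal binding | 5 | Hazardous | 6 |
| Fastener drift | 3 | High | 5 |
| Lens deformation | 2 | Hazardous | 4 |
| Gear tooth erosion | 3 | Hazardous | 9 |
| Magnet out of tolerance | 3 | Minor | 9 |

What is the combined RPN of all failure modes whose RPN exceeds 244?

RPN = Severity × Occurrence × Detection:
  Weld fatigue crack: 9 × 6 × 9 = 486
  Insufficient fuse: 9 × 8 × 5 = 360
  Connector degraded: 9 × 10 × 8 = 720
  Excessive magnet: 5 × 2 × 6 = 60
  Terminal binding: 9 × 5 × 6 = 270
  Fastener drift: 8 × 3 × 5 = 120
  Lens deformation: 9 × 2 × 4 = 72
  Gear tooth erosion: 9 × 3 × 9 = 243
  Magnet out of tolerance: 1 × 3 × 9 = 27
RPN > 244: Weld fatigue crack (486), Insufficient fuse (360), Connector degraded (720), Terminal binding (270).
Sum: 486 + 360 + 720 + 270 = 1836.

1836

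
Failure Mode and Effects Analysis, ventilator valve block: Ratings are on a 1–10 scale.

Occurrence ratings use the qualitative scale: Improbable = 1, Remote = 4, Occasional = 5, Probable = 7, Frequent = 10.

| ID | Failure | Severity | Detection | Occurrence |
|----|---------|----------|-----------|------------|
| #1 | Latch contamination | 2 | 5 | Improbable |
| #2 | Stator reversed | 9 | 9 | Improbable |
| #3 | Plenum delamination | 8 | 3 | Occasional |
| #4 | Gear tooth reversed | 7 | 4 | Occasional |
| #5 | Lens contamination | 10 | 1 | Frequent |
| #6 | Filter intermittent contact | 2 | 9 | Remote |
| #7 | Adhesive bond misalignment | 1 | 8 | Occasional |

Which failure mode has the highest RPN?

#4

RPN = Severity × Occurrence × Detection:
  #1: 2 × 1 × 5 = 10
  #2: 9 × 1 × 9 = 81
  #3: 8 × 5 × 3 = 120
  #4: 7 × 5 × 4 = 140
  #5: 10 × 10 × 1 = 100
  #6: 2 × 4 × 9 = 72
  #7: 1 × 5 × 8 = 40
Highest RPN is 140 → #4.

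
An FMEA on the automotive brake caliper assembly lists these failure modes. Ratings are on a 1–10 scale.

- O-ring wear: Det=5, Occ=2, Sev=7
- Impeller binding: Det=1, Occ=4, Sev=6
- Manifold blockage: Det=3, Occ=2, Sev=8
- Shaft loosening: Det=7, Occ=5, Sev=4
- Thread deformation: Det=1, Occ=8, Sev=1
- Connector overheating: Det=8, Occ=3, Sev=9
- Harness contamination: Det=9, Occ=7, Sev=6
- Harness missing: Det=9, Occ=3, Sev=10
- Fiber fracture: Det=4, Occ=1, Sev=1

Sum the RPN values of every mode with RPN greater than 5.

RPN = Severity × Occurrence × Detection:
  O-ring wear: 7 × 2 × 5 = 70
  Impeller binding: 6 × 4 × 1 = 24
  Manifold blockage: 8 × 2 × 3 = 48
  Shaft loosening: 4 × 5 × 7 = 140
  Thread deformation: 1 × 8 × 1 = 8
  Connector overheating: 9 × 3 × 8 = 216
  Harness contamination: 6 × 7 × 9 = 378
  Harness missing: 10 × 3 × 9 = 270
  Fiber fracture: 1 × 1 × 4 = 4
RPN > 5: O-ring wear (70), Impeller binding (24), Manifold blockage (48), Shaft loosening (140), Thread deformation (8), Connector overheating (216), Harness contamination (378), Harness missing (270).
Sum: 70 + 24 + 48 + 140 + 8 + 216 + 378 + 270 = 1154.

1154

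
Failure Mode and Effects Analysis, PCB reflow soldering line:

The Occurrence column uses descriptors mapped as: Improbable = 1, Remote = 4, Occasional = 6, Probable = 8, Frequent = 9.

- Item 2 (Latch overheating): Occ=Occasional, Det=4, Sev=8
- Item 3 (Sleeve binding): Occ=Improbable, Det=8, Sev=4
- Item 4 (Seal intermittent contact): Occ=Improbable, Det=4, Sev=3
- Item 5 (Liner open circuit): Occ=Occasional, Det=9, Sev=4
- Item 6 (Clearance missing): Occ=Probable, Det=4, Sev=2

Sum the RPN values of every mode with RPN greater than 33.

RPN = Severity × Occurrence × Detection:
  Item 2: 8 × 6 × 4 = 192
  Item 3: 4 × 1 × 8 = 32
  Item 4: 3 × 1 × 4 = 12
  Item 5: 4 × 6 × 9 = 216
  Item 6: 2 × 8 × 4 = 64
RPN > 33: Item 2 (192), Item 5 (216), Item 6 (64).
Sum: 192 + 216 + 64 = 472.

472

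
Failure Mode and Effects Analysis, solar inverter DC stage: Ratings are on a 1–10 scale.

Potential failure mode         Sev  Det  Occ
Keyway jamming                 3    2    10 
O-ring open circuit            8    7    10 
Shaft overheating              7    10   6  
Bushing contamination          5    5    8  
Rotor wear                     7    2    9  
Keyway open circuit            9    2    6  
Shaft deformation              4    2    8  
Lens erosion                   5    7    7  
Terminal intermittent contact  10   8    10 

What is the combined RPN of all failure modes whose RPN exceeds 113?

2351

RPN = Severity × Occurrence × Detection:
  Keyway jamming: 3 × 10 × 2 = 60
  O-ring open circuit: 8 × 10 × 7 = 560
  Shaft overheating: 7 × 6 × 10 = 420
  Bushing contamination: 5 × 8 × 5 = 200
  Rotor wear: 7 × 9 × 2 = 126
  Keyway open circuit: 9 × 6 × 2 = 108
  Shaft deformation: 4 × 8 × 2 = 64
  Lens erosion: 5 × 7 × 7 = 245
  Terminal intermittent contact: 10 × 10 × 8 = 800
RPN > 113: O-ring open circuit (560), Shaft overheating (420), Bushing contamination (200), Rotor wear (126), Lens erosion (245), Terminal intermittent contact (800).
Sum: 560 + 420 + 200 + 126 + 245 + 800 = 2351.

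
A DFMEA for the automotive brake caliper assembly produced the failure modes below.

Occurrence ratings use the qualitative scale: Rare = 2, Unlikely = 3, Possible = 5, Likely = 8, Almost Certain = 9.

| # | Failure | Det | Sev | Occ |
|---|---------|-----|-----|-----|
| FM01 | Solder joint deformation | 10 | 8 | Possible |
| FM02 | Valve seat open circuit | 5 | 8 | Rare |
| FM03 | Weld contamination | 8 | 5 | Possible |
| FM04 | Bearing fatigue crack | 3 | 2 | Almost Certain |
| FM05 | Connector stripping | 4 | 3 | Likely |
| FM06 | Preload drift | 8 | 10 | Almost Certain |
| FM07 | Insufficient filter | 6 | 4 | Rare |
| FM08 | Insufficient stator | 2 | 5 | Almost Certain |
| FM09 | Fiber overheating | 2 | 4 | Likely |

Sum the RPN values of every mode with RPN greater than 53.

RPN = Severity × Occurrence × Detection:
  FM01: 8 × 5 × 10 = 400
  FM02: 8 × 2 × 5 = 80
  FM03: 5 × 5 × 8 = 200
  FM04: 2 × 9 × 3 = 54
  FM05: 3 × 8 × 4 = 96
  FM06: 10 × 9 × 8 = 720
  FM07: 4 × 2 × 6 = 48
  FM08: 5 × 9 × 2 = 90
  FM09: 4 × 8 × 2 = 64
RPN > 53: FM01 (400), FM02 (80), FM03 (200), FM04 (54), FM05 (96), FM06 (720), FM08 (90), FM09 (64).
Sum: 400 + 80 + 200 + 54 + 96 + 720 + 90 + 64 = 1704.

1704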